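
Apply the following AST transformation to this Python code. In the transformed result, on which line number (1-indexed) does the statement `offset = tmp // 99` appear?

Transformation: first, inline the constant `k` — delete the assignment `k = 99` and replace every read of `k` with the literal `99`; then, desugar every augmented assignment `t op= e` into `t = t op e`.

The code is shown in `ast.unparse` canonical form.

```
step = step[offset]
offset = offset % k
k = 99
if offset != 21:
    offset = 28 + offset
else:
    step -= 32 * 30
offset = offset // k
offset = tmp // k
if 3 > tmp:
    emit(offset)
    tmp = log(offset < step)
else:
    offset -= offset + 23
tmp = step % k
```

Transformed code:
step = step[offset]
offset = offset % 99
if offset != 21:
    offset = 28 + offset
else:
    step = step - 32 * 30
offset = offset // 99
offset = tmp // 99
if 3 > tmp:
    emit(offset)
    tmp = log(offset < step)
else:
    offset = offset - (offset + 23)
tmp = step % 99

8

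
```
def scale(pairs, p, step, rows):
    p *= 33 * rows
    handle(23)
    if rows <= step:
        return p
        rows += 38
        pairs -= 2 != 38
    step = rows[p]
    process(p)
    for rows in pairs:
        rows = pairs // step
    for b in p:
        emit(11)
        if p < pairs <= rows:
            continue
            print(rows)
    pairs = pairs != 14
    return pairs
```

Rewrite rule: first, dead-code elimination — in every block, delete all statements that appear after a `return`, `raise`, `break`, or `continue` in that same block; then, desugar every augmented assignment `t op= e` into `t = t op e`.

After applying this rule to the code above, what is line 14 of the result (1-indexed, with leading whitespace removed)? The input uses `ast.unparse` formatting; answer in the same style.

pairs = pairs != 14

Transformed code:
def scale(pairs, p, step, rows):
    p = p * (33 * rows)
    handle(23)
    if rows <= step:
        return p
    step = rows[p]
    process(p)
    for rows in pairs:
        rows = pairs // step
    for b in p:
        emit(11)
        if p < pairs <= rows:
            continue
    pairs = pairs != 14
    return pairs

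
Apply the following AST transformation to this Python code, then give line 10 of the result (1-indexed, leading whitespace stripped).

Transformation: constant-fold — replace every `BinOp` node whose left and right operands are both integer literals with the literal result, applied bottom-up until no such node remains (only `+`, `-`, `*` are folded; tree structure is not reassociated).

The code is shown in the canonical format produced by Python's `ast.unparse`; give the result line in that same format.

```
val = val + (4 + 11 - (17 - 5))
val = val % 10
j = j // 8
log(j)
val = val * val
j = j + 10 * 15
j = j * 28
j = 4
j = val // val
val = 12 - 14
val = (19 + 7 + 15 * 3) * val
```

Transformed code:
val = val + 3
val = val % 10
j = j // 8
log(j)
val = val * val
j = j + 150
j = j * 28
j = 4
j = val // val
val = -2
val = 71 * val

val = -2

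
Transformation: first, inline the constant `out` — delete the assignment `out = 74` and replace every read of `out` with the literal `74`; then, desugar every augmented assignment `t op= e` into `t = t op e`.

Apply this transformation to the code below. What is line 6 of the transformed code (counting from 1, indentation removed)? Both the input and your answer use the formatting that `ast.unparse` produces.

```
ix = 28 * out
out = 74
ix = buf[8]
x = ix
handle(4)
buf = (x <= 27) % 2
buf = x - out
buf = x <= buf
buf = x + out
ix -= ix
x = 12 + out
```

Transformed code:
ix = 28 * 74
ix = buf[8]
x = ix
handle(4)
buf = (x <= 27) % 2
buf = x - 74
buf = x <= buf
buf = x + 74
ix = ix - ix
x = 12 + 74

buf = x - 74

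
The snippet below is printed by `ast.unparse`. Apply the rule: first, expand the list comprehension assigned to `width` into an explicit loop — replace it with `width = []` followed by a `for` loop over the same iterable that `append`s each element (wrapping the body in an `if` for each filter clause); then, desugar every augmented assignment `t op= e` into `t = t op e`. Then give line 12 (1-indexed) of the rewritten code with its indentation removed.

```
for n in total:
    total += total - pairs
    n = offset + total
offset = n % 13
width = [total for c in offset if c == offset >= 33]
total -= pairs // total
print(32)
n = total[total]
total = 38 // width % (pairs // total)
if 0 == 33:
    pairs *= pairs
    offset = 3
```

Transformed code:
for n in total:
    total = total + (total - pairs)
    n = offset + total
offset = n % 13
width = []
for c in offset:
    if c == offset >= 33:
        width.append(total)
total = total - pairs // total
print(32)
n = total[total]
total = 38 // width % (pairs // total)
if 0 == 33:
    pairs = pairs * pairs
    offset = 3

total = 38 // width % (pairs // total)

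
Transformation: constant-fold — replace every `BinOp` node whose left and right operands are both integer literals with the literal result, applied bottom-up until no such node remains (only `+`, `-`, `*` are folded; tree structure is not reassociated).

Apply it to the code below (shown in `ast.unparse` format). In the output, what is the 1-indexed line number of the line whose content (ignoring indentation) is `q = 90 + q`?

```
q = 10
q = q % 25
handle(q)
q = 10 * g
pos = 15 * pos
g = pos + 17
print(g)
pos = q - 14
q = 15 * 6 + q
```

9

Transformed code:
q = 10
q = q % 25
handle(q)
q = 10 * g
pos = 15 * pos
g = pos + 17
print(g)
pos = q - 14
q = 90 + q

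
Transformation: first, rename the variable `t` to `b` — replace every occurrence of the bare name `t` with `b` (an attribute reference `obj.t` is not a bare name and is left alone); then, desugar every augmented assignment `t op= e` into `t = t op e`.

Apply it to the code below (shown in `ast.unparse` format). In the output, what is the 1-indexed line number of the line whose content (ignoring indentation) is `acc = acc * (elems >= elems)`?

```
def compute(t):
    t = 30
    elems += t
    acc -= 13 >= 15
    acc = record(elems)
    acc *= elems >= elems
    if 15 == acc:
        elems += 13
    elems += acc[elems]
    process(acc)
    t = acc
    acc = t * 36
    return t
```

6

Transformed code:
def compute(b):
    b = 30
    elems = elems + b
    acc = acc - (13 >= 15)
    acc = record(elems)
    acc = acc * (elems >= elems)
    if 15 == acc:
        elems = elems + 13
    elems = elems + acc[elems]
    process(acc)
    b = acc
    acc = b * 36
    return b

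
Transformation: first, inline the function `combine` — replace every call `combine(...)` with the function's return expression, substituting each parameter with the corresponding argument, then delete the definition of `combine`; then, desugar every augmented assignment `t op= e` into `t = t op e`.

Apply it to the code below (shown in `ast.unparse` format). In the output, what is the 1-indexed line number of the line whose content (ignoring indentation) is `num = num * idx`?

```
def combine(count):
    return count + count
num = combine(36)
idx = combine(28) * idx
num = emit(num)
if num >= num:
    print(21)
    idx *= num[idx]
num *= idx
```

7

Transformed code:
num = 36 + 36
idx = (28 + 28) * idx
num = emit(num)
if num >= num:
    print(21)
    idx = idx * num[idx]
num = num * idx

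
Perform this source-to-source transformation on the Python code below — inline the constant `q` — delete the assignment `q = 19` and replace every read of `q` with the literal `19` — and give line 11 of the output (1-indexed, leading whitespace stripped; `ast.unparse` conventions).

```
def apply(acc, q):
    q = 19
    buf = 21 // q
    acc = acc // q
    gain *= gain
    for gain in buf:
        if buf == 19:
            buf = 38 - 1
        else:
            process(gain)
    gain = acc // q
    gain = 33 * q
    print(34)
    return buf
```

gain = 33 * 19

Transformed code:
def apply(acc, q):
    buf = 21 // 19
    acc = acc // 19
    gain *= gain
    for gain in buf:
        if buf == 19:
            buf = 38 - 1
        else:
            process(gain)
    gain = acc // 19
    gain = 33 * 19
    print(34)
    return buf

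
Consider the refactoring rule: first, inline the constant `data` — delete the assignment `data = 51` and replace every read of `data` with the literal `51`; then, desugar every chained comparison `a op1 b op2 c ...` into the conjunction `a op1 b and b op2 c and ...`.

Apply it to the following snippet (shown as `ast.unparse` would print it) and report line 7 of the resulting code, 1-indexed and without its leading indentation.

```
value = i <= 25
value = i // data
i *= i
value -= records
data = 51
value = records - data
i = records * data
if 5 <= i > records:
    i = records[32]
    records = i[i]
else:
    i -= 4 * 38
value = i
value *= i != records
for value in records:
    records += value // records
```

if 5 <= i and i > records:

Transformed code:
value = i <= 25
value = i // 51
i *= i
value -= records
value = records - 51
i = records * 51
if 5 <= i and i > records:
    i = records[32]
    records = i[i]
else:
    i -= 4 * 38
value = i
value *= i != records
for value in records:
    records += value // records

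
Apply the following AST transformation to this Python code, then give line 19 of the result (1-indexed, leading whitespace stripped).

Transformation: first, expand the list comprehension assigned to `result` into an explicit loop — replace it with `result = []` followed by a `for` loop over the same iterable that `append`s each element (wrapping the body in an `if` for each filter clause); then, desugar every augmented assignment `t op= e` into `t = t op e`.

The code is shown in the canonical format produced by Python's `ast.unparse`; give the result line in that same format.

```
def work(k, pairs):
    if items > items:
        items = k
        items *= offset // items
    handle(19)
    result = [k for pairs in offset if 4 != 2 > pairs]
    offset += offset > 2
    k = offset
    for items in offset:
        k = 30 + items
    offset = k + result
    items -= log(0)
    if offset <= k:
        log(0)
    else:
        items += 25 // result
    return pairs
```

Transformed code:
def work(k, pairs):
    if items > items:
        items = k
        items = items * (offset // items)
    handle(19)
    result = []
    for pairs in offset:
        if 4 != 2 > pairs:
            result.append(k)
    offset = offset + (offset > 2)
    k = offset
    for items in offset:
        k = 30 + items
    offset = k + result
    items = items - log(0)
    if offset <= k:
        log(0)
    else:
        items = items + 25 // result
    return pairs

items = items + 25 // result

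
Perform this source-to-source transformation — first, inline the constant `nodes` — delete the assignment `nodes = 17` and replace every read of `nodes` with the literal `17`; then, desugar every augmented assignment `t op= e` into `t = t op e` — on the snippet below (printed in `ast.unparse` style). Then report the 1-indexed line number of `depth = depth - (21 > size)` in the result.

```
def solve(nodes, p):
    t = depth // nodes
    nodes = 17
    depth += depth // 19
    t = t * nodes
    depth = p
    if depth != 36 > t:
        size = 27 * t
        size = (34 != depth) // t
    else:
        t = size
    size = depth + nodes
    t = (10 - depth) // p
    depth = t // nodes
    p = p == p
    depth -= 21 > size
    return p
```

15

Transformed code:
def solve(nodes, p):
    t = depth // 17
    depth = depth + depth // 19
    t = t * 17
    depth = p
    if depth != 36 > t:
        size = 27 * t
        size = (34 != depth) // t
    else:
        t = size
    size = depth + 17
    t = (10 - depth) // p
    depth = t // 17
    p = p == p
    depth = depth - (21 > size)
    return p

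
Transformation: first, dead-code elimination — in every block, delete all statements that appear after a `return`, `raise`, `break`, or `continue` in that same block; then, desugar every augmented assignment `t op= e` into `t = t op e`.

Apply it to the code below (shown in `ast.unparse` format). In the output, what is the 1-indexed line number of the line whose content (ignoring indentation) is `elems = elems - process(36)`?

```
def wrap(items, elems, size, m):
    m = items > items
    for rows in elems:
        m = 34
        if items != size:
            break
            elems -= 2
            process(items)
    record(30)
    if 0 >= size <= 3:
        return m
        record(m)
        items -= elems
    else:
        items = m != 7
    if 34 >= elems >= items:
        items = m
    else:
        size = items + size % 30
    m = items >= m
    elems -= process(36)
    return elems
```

17

Transformed code:
def wrap(items, elems, size, m):
    m = items > items
    for rows in elems:
        m = 34
        if items != size:
            break
    record(30)
    if 0 >= size <= 3:
        return m
    else:
        items = m != 7
    if 34 >= elems >= items:
        items = m
    else:
        size = items + size % 30
    m = items >= m
    elems = elems - process(36)
    return elems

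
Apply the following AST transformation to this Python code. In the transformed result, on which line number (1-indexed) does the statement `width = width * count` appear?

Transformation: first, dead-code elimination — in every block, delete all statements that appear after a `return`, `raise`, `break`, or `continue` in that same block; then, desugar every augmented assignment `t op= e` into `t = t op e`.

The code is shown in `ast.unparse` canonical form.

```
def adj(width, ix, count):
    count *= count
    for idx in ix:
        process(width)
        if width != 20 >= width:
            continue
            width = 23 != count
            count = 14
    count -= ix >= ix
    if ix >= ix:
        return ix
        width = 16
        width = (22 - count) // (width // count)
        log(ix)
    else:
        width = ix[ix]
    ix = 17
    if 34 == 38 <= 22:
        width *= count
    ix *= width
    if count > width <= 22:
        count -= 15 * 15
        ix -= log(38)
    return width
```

Transformed code:
def adj(width, ix, count):
    count = count * count
    for idx in ix:
        process(width)
        if width != 20 >= width:
            continue
    count = count - (ix >= ix)
    if ix >= ix:
        return ix
    else:
        width = ix[ix]
    ix = 17
    if 34 == 38 <= 22:
        width = width * count
    ix = ix * width
    if count > width <= 22:
        count = count - 15 * 15
        ix = ix - log(38)
    return width

14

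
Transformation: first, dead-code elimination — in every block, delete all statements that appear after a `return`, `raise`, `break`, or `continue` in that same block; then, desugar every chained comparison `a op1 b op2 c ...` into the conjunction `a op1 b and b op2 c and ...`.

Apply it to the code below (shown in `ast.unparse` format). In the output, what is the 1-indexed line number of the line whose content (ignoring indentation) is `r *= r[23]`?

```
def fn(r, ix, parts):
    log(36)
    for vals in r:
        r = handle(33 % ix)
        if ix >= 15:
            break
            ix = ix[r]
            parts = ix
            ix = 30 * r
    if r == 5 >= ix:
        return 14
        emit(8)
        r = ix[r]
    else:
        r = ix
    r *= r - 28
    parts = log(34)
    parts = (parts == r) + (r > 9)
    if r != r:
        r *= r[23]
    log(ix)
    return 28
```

15

Transformed code:
def fn(r, ix, parts):
    log(36)
    for vals in r:
        r = handle(33 % ix)
        if ix >= 15:
            break
    if r == 5 and 5 >= ix:
        return 14
    else:
        r = ix
    r *= r - 28
    parts = log(34)
    parts = (parts == r) + (r > 9)
    if r != r:
        r *= r[23]
    log(ix)
    return 28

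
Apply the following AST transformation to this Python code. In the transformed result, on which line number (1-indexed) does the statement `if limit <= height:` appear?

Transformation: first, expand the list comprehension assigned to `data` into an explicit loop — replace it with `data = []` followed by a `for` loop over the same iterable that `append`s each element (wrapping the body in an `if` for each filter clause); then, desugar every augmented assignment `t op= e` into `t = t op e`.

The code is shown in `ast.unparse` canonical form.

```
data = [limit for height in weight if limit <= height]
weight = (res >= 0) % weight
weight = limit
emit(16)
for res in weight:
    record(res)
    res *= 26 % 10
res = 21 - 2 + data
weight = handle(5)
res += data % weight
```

Transformed code:
data = []
for height in weight:
    if limit <= height:
        data.append(limit)
weight = (res >= 0) % weight
weight = limit
emit(16)
for res in weight:
    record(res)
    res = res * (26 % 10)
res = 21 - 2 + data
weight = handle(5)
res = res + data % weight

3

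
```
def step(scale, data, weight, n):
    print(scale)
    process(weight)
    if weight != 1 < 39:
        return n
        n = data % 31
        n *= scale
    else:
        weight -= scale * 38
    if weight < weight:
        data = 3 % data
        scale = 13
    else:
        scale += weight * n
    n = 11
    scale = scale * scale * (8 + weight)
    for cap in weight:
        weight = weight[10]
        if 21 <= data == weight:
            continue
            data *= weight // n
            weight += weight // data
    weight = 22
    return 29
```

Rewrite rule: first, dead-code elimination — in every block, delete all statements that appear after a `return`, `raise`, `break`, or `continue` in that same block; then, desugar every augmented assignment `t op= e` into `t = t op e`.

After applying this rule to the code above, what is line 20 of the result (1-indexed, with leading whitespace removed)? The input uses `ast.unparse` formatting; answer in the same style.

Transformed code:
def step(scale, data, weight, n):
    print(scale)
    process(weight)
    if weight != 1 < 39:
        return n
    else:
        weight = weight - scale * 38
    if weight < weight:
        data = 3 % data
        scale = 13
    else:
        scale = scale + weight * n
    n = 11
    scale = scale * scale * (8 + weight)
    for cap in weight:
        weight = weight[10]
        if 21 <= data == weight:
            continue
    weight = 22
    return 29

return 29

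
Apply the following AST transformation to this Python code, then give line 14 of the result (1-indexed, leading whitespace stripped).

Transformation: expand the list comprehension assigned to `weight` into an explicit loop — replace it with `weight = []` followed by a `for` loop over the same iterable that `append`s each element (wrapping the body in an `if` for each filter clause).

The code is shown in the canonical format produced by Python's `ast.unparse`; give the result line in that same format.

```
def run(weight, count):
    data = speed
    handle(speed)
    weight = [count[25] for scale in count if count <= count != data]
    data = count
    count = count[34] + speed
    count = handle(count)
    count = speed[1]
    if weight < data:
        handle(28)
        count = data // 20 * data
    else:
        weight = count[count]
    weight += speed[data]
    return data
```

Transformed code:
def run(weight, count):
    data = speed
    handle(speed)
    weight = []
    for scale in count:
        if count <= count != data:
            weight.append(count[25])
    data = count
    count = count[34] + speed
    count = handle(count)
    count = speed[1]
    if weight < data:
        handle(28)
        count = data // 20 * data
    else:
        weight = count[count]
    weight += speed[data]
    return data

count = data // 20 * data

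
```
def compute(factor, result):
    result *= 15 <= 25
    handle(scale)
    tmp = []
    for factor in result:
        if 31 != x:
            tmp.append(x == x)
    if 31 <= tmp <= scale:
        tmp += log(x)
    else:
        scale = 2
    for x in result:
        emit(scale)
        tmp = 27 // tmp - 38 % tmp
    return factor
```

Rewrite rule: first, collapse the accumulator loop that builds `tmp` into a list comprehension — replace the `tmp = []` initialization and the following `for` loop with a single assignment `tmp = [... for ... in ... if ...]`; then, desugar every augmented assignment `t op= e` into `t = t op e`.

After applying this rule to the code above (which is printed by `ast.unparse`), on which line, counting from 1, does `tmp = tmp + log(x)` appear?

Transformed code:
def compute(factor, result):
    result = result * (15 <= 25)
    handle(scale)
    tmp = [x == x for factor in result if 31 != x]
    if 31 <= tmp <= scale:
        tmp = tmp + log(x)
    else:
        scale = 2
    for x in result:
        emit(scale)
        tmp = 27 // tmp - 38 % tmp
    return factor

6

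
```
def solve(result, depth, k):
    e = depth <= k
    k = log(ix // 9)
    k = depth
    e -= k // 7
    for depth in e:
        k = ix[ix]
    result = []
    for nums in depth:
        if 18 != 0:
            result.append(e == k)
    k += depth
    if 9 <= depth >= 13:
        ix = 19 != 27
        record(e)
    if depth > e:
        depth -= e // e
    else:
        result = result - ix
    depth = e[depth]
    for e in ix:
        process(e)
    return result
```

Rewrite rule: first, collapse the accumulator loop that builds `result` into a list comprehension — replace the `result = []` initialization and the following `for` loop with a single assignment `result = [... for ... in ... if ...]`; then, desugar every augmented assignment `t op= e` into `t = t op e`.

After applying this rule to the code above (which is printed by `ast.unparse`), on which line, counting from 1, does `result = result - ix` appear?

Transformed code:
def solve(result, depth, k):
    e = depth <= k
    k = log(ix // 9)
    k = depth
    e = e - k // 7
    for depth in e:
        k = ix[ix]
    result = [e == k for nums in depth if 18 != 0]
    k = k + depth
    if 9 <= depth >= 13:
        ix = 19 != 27
        record(e)
    if depth > e:
        depth = depth - e // e
    else:
        result = result - ix
    depth = e[depth]
    for e in ix:
        process(e)
    return result

16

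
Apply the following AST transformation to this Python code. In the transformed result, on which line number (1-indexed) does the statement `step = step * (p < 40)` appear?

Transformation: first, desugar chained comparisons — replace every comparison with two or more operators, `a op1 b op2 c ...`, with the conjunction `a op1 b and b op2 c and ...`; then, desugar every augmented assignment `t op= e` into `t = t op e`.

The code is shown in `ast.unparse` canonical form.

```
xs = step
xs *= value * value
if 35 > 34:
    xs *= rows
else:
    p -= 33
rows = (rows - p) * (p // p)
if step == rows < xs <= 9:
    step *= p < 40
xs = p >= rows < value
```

Transformed code:
xs = step
xs = xs * (value * value)
if 35 > 34:
    xs = xs * rows
else:
    p = p - 33
rows = (rows - p) * (p // p)
if step == rows and rows < xs and (xs <= 9):
    step = step * (p < 40)
xs = p >= rows and rows < value

9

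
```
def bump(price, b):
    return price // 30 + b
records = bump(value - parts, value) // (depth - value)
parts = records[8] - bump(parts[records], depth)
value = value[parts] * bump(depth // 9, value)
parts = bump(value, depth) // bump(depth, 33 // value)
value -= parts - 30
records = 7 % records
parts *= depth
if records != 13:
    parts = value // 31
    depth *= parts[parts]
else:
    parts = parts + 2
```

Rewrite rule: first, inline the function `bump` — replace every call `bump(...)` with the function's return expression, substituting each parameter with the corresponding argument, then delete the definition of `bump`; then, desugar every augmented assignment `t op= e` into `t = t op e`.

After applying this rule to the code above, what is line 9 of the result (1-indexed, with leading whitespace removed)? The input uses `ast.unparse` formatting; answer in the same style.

Transformed code:
records = ((value - parts) // 30 + value) // (depth - value)
parts = records[8] - (parts[records] // 30 + depth)
value = value[parts] * (depth // 9 // 30 + value)
parts = (value // 30 + depth) // (depth // 30 + 33 // value)
value = value - (parts - 30)
records = 7 % records
parts = parts * depth
if records != 13:
    parts = value // 31
    depth = depth * parts[parts]
else:
    parts = parts + 2

parts = value // 31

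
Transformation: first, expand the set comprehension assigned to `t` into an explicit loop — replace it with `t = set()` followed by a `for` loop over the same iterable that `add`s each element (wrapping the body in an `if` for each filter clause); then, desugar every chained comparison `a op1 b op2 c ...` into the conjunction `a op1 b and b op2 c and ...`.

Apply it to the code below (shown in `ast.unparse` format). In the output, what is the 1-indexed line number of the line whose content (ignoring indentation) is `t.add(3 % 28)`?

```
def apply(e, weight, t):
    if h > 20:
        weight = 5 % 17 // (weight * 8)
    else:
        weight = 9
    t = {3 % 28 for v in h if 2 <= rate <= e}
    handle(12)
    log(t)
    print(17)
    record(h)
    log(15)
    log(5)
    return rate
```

9

Transformed code:
def apply(e, weight, t):
    if h > 20:
        weight = 5 % 17 // (weight * 8)
    else:
        weight = 9
    t = set()
    for v in h:
        if 2 <= rate and rate <= e:
            t.add(3 % 28)
    handle(12)
    log(t)
    print(17)
    record(h)
    log(15)
    log(5)
    return rate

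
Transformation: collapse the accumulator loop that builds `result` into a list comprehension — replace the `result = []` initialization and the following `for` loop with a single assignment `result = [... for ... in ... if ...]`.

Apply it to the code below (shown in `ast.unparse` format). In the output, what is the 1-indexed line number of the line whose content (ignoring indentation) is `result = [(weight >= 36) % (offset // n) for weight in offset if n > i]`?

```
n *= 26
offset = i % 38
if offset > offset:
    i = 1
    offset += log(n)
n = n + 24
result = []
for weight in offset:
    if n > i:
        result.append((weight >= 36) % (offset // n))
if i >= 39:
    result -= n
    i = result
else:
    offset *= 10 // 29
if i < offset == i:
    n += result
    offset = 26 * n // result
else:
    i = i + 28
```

7

Transformed code:
n *= 26
offset = i % 38
if offset > offset:
    i = 1
    offset += log(n)
n = n + 24
result = [(weight >= 36) % (offset // n) for weight in offset if n > i]
if i >= 39:
    result -= n
    i = result
else:
    offset *= 10 // 29
if i < offset == i:
    n += result
    offset = 26 * n // result
else:
    i = i + 28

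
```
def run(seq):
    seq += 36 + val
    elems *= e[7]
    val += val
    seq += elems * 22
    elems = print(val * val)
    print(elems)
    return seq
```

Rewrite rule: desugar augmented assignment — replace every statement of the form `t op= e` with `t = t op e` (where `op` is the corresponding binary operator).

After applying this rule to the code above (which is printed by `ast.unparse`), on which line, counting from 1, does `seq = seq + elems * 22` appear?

5

Transformed code:
def run(seq):
    seq = seq + (36 + val)
    elems = elems * e[7]
    val = val + val
    seq = seq + elems * 22
    elems = print(val * val)
    print(elems)
    return seq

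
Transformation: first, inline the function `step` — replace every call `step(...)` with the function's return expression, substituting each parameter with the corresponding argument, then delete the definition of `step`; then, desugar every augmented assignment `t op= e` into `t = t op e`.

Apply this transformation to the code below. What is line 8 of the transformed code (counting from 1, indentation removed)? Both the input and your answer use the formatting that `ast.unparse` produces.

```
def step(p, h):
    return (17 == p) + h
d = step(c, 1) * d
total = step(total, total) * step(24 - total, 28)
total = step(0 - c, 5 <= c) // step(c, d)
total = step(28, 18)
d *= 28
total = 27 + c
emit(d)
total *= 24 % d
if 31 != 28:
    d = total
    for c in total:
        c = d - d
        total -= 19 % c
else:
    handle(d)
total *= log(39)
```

total = total * (24 % d)

Transformed code:
d = ((17 == c) + 1) * d
total = ((17 == total) + total) * ((17 == 24 - total) + 28)
total = ((17 == 0 - c) + (5 <= c)) // ((17 == c) + d)
total = (17 == 28) + 18
d = d * 28
total = 27 + c
emit(d)
total = total * (24 % d)
if 31 != 28:
    d = total
    for c in total:
        c = d - d
        total = total - 19 % c
else:
    handle(d)
total = total * log(39)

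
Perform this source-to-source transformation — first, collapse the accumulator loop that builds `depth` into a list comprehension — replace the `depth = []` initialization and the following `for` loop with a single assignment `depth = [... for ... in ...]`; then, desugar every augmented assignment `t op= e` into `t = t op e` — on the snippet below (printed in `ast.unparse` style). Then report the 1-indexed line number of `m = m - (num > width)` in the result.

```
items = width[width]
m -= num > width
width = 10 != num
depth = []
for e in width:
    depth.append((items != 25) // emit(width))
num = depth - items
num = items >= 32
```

2

Transformed code:
items = width[width]
m = m - (num > width)
width = 10 != num
depth = [(items != 25) // emit(width) for e in width]
num = depth - items
num = items >= 32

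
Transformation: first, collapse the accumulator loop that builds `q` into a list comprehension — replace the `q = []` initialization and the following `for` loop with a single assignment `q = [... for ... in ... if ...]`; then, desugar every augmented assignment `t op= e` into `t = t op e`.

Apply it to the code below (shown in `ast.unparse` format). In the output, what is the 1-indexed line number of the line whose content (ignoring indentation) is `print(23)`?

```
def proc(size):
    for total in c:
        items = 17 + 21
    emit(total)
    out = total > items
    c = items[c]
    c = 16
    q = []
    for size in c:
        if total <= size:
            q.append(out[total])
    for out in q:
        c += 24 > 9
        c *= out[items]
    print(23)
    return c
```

12

Transformed code:
def proc(size):
    for total in c:
        items = 17 + 21
    emit(total)
    out = total > items
    c = items[c]
    c = 16
    q = [out[total] for size in c if total <= size]
    for out in q:
        c = c + (24 > 9)
        c = c * out[items]
    print(23)
    return c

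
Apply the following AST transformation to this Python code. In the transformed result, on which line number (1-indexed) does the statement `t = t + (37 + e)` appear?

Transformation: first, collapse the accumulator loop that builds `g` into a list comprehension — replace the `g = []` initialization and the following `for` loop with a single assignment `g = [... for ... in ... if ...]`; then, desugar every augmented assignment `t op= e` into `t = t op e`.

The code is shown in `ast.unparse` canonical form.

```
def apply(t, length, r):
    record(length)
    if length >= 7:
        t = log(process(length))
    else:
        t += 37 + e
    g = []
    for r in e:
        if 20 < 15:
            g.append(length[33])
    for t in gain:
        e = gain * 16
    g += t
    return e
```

6

Transformed code:
def apply(t, length, r):
    record(length)
    if length >= 7:
        t = log(process(length))
    else:
        t = t + (37 + e)
    g = [length[33] for r in e if 20 < 15]
    for t in gain:
        e = gain * 16
    g = g + t
    return e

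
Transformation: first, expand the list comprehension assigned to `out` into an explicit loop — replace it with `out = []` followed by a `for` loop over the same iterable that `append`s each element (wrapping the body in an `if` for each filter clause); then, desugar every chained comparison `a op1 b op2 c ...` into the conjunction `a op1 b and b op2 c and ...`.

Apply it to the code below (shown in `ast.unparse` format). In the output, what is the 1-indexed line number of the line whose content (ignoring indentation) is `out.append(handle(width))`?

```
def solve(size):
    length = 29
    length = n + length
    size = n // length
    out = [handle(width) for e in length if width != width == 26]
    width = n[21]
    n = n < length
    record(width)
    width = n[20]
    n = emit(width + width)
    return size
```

8

Transformed code:
def solve(size):
    length = 29
    length = n + length
    size = n // length
    out = []
    for e in length:
        if width != width and width == 26:
            out.append(handle(width))
    width = n[21]
    n = n < length
    record(width)
    width = n[20]
    n = emit(width + width)
    return size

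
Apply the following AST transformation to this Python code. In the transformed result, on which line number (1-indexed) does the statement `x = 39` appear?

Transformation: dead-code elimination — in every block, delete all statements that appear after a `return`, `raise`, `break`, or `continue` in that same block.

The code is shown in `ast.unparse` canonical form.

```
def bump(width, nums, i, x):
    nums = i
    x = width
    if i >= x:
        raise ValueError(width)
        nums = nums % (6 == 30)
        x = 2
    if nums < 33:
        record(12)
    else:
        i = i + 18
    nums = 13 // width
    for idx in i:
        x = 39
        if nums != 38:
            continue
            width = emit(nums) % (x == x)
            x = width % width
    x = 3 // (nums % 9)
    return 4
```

12

Transformed code:
def bump(width, nums, i, x):
    nums = i
    x = width
    if i >= x:
        raise ValueError(width)
    if nums < 33:
        record(12)
    else:
        i = i + 18
    nums = 13 // width
    for idx in i:
        x = 39
        if nums != 38:
            continue
    x = 3 // (nums % 9)
    return 4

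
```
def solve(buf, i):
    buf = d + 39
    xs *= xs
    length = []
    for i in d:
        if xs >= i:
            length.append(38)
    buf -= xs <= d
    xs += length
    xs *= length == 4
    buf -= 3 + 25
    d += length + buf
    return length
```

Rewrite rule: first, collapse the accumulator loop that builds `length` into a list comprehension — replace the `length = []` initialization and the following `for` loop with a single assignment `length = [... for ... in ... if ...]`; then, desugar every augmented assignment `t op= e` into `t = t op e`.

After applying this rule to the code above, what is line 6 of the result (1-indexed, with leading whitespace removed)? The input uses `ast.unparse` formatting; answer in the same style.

xs = xs + length

Transformed code:
def solve(buf, i):
    buf = d + 39
    xs = xs * xs
    length = [38 for i in d if xs >= i]
    buf = buf - (xs <= d)
    xs = xs + length
    xs = xs * (length == 4)
    buf = buf - (3 + 25)
    d = d + (length + buf)
    return length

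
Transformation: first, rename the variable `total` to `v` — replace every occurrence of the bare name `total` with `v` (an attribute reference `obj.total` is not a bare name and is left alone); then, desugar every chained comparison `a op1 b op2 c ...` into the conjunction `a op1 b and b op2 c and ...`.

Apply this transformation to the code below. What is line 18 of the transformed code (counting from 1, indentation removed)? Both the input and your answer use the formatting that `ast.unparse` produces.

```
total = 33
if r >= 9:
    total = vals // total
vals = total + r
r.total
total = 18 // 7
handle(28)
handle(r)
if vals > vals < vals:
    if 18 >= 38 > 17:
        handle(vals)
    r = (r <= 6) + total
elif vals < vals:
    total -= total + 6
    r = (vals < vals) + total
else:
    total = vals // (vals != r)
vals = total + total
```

Transformed code:
v = 33
if r >= 9:
    v = vals // v
vals = v + r
r.total
v = 18 // 7
handle(28)
handle(r)
if vals > vals and vals < vals:
    if 18 >= 38 and 38 > 17:
        handle(vals)
    r = (r <= 6) + v
elif vals < vals:
    v -= v + 6
    r = (vals < vals) + v
else:
    v = vals // (vals != r)
vals = v + v

vals = v + v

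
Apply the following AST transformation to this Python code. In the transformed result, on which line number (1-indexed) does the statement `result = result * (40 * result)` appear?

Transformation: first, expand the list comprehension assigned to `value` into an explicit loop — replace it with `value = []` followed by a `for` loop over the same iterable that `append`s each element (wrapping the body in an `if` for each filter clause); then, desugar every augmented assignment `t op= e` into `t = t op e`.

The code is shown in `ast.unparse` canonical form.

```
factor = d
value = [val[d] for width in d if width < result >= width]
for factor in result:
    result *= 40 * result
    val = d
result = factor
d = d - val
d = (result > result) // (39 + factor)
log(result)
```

7

Transformed code:
factor = d
value = []
for width in d:
    if width < result >= width:
        value.append(val[d])
for factor in result:
    result = result * (40 * result)
    val = d
result = factor
d = d - val
d = (result > result) // (39 + factor)
log(result)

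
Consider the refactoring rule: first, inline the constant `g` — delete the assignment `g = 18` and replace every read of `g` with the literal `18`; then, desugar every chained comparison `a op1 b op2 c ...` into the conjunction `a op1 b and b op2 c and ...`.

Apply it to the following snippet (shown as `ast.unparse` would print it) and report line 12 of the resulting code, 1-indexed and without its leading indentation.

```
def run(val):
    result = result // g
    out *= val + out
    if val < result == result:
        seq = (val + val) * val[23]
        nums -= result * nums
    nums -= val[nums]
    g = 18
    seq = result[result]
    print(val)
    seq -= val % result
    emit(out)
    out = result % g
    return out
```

out = result % 18

Transformed code:
def run(val):
    result = result // 18
    out *= val + out
    if val < result and result == result:
        seq = (val + val) * val[23]
        nums -= result * nums
    nums -= val[nums]
    seq = result[result]
    print(val)
    seq -= val % result
    emit(out)
    out = result % 18
    return out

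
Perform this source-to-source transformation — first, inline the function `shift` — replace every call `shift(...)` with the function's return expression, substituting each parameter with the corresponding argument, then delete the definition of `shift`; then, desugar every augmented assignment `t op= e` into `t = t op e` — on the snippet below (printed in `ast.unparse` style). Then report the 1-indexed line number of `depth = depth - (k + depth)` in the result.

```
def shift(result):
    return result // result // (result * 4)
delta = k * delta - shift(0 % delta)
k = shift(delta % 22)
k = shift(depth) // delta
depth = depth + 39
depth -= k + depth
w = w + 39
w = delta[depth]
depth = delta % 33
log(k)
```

5

Transformed code:
delta = k * delta - 0 % delta // (0 % delta) // (0 % delta * 4)
k = delta % 22 // (delta % 22) // (delta % 22 * 4)
k = depth // depth // (depth * 4) // delta
depth = depth + 39
depth = depth - (k + depth)
w = w + 39
w = delta[depth]
depth = delta % 33
log(k)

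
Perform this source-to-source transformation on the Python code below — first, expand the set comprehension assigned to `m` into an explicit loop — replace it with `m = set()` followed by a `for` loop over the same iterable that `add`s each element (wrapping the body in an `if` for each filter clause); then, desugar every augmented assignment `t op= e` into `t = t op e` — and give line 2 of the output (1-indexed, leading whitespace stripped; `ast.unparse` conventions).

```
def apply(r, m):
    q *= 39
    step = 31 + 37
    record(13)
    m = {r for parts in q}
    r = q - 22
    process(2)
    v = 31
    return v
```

q = q * 39

Transformed code:
def apply(r, m):
    q = q * 39
    step = 31 + 37
    record(13)
    m = set()
    for parts in q:
        m.add(r)
    r = q - 22
    process(2)
    v = 31
    return v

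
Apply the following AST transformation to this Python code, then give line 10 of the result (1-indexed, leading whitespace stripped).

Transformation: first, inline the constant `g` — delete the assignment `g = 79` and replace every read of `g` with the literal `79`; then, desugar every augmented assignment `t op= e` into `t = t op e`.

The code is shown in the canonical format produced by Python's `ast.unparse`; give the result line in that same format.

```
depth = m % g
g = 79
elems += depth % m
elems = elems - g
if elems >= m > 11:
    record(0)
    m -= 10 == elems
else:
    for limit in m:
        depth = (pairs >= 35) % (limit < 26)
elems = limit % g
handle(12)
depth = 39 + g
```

Transformed code:
depth = m % 79
elems = elems + depth % m
elems = elems - 79
if elems >= m > 11:
    record(0)
    m = m - (10 == elems)
else:
    for limit in m:
        depth = (pairs >= 35) % (limit < 26)
elems = limit % 79
handle(12)
depth = 39 + 79

elems = limit % 79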